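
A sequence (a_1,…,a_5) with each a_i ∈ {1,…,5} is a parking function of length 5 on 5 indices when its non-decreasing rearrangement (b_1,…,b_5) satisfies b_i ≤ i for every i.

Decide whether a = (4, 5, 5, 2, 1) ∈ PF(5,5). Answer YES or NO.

Sorted: b = (1, 2, 4, 5, 5).
  b_1=1 ≤ 1
  b_2=2 ≤ 2
  b_3=4 > 3
  fails at i=3 ⇒ NO

NO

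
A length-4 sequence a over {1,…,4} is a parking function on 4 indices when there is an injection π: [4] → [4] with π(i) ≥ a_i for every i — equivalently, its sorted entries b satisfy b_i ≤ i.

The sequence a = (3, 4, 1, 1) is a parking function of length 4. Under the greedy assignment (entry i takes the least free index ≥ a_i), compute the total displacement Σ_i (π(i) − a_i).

Σπ = 4·5/2 = 10 (π permutes [4]); Σa = 3+4+1+1 = 9; disp = 10−9 = 1.

1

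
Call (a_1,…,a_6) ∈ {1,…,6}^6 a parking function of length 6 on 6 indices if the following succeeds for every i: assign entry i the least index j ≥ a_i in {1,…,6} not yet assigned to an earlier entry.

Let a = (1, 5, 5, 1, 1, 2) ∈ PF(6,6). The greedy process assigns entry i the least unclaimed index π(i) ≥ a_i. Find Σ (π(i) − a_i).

6

Σπ = 6·7/2 = 21 (π permutes [6]); Σa = 1+5+5+1+1+2 = 15; disp = 21−15 = 6.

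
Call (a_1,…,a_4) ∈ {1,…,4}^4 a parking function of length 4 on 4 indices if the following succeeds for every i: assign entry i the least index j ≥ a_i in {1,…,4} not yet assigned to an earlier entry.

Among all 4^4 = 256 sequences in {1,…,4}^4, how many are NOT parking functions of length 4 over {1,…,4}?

131

#PF = (4−4+1)·(4+1)^(4−1) = 1 · 125 = 125 [KW]
One tuple (2,4,4,2) → sorted (2,2,4,4): b_1=2>1, not a PF.
Total 256; non-PF = 256−125 = 131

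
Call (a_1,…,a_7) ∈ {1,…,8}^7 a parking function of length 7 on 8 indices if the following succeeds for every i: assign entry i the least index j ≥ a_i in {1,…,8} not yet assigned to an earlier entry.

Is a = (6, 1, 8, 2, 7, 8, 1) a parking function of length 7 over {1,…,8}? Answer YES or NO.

NO

Rearranged: b = (1, 1, 2, 6, 7, 8, 8).
  b_1=1 ≤ 2
  b_2=1 ≤ 3
  b_3=2 ≤ 4
  b_4=6 > 5
  fails at i=4 ⇒ NO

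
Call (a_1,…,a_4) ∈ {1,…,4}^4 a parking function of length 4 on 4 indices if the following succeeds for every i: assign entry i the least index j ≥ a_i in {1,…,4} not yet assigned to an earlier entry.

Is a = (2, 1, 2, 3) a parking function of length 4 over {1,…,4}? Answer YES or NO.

YES

Rearranged: b = (1, 2, 2, 3).
  b_1=1 ≤ 1
  b_2=2 ≤ 2
  b_3=2 ≤ 3
  b_4=3 ≤ 4
All bounds hold ⇒ YES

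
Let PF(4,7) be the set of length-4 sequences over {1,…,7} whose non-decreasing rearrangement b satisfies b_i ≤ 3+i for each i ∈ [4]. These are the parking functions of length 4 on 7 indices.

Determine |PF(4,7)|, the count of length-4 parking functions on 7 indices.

2048

|PF(4,7)| = (7−4+1)·(7+1)^(4−1) = 4·512 = 2048 (Pollak)
Example (2,2,2,1) → sorted (1,2,2,2): b_i ≤ 3+i ∀i, a PF.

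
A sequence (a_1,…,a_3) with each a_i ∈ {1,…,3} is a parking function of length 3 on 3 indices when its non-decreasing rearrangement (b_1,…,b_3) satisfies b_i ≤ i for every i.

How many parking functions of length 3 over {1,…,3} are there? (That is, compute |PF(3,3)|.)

#PF = (4−3)·4^(3−1) = 1×16 = 16 (Konheim–Weiss)
One tuple (1,3,2) → sorted (1,2,3): b_i ≤ i ∀i, a PF.

16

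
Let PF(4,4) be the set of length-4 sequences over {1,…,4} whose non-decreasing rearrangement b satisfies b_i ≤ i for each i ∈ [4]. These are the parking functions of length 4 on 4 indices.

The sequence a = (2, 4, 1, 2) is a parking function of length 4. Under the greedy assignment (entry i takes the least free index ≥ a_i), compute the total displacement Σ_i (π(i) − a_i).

Σπ = 10 ({1..4} each once); Σa = 2+4+1+2 = 9; disp = 10−9 = 1.

1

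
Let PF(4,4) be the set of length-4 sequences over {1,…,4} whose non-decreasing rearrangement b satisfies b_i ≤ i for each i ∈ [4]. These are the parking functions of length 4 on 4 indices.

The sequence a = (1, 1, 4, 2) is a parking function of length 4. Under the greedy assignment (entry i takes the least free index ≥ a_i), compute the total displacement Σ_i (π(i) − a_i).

2

Σπ = 4·5/2 = 10 (π permutes [4]); Σa = 1+1+4+2 = 8; disp = 10−8 = 2.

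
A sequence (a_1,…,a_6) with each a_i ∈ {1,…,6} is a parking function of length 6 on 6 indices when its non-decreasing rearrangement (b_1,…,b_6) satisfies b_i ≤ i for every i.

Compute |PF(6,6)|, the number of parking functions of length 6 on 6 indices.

|PF| = (6−6+1)·(6+1)^(6−1) = 1×16807 = 16807
One tuple (5,3,1,6,1,2) → sorted (1,1,2,3,5,6): b_i ≤ i ∀i, a PF.

16807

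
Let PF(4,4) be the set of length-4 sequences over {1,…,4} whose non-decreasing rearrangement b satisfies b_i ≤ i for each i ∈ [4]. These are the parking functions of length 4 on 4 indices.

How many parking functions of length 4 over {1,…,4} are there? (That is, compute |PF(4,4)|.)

|PF| = (5−4)·5^(4−1) = 1·125 = 125
One tuple (3,1,3,1) → sorted (1,1,3,3): b_i ≤ i ∀i, a PF.

125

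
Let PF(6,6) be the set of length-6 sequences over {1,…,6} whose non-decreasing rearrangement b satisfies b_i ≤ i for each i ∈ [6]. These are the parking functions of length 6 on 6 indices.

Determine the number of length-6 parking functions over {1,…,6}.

|PF| = (6+1−6)·(6+1)^{6−1} = 1 · 16807 = 16807
E.g. (1,4,3,2,1,3) → sorted (1,1,2,3,3,4): b_i ≤ i ∀i, a PF.

16807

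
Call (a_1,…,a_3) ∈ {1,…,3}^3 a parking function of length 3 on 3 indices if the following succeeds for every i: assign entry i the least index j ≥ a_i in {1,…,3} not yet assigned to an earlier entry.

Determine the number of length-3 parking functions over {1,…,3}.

#PF = 1·4^2 = 1×16 = 16 (Konheim–Weiss)
E.g. (1,3,2) → sorted (1,2,3): b_i ≤ i ∀i, a PF.

16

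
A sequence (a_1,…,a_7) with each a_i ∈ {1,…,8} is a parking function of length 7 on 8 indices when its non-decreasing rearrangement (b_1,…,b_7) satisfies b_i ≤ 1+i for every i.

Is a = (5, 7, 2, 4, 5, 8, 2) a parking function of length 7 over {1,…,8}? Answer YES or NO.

Sorted: b = (2, 2, 4, 5, 5, 7, 8).
  b_1=2 ≤ 2
  b_2=2 ≤ 3
  b_3=4 ≤ 4
  b_4=5 ≤ 5
  b_5=5 ≤ 6
  b_6=7 ≤ 7
  b_7=8 ≤ 8
All bounds hold ⇒ YES

YES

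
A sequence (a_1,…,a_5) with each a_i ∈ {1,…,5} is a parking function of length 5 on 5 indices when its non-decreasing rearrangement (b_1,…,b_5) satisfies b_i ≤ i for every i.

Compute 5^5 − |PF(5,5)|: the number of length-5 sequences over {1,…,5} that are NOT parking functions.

1829

|PF(5,5)| = (5+1−5)·(5+1)^{5−1} = 1 · 1296 = 1296 (Pollak)
One tuple (3,5,5,5,4) → sorted (3,4,5,5,5): b_1=3>1, not a PF.
So 3125 − 1296 = 1829 fail.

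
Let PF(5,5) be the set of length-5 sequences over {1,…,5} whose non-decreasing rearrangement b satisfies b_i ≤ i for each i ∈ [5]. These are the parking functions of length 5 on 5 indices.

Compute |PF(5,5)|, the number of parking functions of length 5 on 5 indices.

|PF(5,5)| = (6−5)·6^(5−1) = 1×1296 = 1296 [KW]
Example (2,3,4,2,1) → sorted (1,2,2,3,4): b_i ≤ i ∀i, a PF.

1296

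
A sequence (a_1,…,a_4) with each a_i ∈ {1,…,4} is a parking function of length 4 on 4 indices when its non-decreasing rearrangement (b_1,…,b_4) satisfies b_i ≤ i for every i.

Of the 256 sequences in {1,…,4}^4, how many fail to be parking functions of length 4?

Count = (5−4)·5^(4−1) = 1 · 125 = 125
Example (4,4,3,4) → sorted (3,4,4,4): b_1=3>1, not a PF.
So 256 − 125 = 131 fail.

131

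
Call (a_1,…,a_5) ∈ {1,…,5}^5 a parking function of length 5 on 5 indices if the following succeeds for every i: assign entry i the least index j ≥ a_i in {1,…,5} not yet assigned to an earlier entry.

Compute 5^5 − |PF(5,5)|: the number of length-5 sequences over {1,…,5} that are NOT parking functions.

1829

|PF| = (6−5)·6^(5−1) = 1×1296 = 1296 [KW]
Check (3,5,4,5,4) → sorted (3,4,4,5,5): b_1=3>1, not a PF.
5^5 − 1296 = 3125 − 1296 = 1829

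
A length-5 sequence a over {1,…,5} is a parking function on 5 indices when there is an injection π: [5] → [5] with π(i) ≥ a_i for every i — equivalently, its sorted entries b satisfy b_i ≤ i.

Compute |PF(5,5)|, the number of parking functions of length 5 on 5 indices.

1296

#PF = (5−5+1)·(5+1)^(5−1) = 1·1296 = 1296 (Konheim–Weiss)
Check (3,2,1,3,4) → sorted (1,2,3,3,4): b_i ≤ i ∀i, a PF.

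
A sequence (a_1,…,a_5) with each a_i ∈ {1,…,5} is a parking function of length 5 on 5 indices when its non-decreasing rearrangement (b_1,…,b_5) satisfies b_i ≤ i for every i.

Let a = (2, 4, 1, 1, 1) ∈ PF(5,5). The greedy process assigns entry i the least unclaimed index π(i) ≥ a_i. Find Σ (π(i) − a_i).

Σπ(i) = 1+…+5 = 15; Σa = 2+4+1+1+1 = 9; disp = 15−9 = 6.

6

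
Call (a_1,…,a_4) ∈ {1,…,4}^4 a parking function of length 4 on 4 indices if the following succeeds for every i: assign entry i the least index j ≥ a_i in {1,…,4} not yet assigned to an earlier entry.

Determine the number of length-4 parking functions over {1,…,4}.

|PF| = (4−4+1)·(4+1)^(4−1) = 1 · 125 = 125 (Pollak)
One tuple (3,2,1,4) → sorted (1,2,3,4): b_i ≤ i ∀i, a PF.

125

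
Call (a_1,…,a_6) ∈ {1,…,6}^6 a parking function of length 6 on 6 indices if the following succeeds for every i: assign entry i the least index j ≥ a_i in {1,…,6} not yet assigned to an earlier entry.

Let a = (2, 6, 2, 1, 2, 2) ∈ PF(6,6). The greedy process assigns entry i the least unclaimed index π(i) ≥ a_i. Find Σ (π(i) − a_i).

Σπ = 21 ({1..6} each once); Σa = 2+6+2+1+2+2 = 15; disp = 21−15 = 6.

6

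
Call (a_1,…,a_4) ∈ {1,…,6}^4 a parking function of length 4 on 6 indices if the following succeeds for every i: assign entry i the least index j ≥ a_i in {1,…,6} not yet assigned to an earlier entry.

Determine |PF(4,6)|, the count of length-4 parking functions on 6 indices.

Count = (7−4)·7^(4−1) = 3·343 = 1029 (Pollak)
One tuple (2,6,1,4) → sorted (1,2,4,6): b_i ≤ 2+i ∀i, a PF.

1029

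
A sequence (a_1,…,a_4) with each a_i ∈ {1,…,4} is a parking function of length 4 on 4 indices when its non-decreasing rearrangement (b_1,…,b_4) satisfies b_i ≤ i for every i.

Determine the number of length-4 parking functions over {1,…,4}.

125

Count = (4+1−4)·(4+1)^{4−1} = 1×125 = 125
Example (1,4,2,1) → sorted (1,1,2,4): b_i ≤ i ∀i, a PF.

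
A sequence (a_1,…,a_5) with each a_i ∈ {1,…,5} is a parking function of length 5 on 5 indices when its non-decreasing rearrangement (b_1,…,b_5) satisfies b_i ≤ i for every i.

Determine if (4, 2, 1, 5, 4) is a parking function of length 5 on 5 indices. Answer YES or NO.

NO

Order a: b = (1, 2, 4, 4, 5).
  b_1=1 ≤ 1
  b_2=2 ≤ 2
  b_3=4 > 3
  fails at i=3 ⇒ NO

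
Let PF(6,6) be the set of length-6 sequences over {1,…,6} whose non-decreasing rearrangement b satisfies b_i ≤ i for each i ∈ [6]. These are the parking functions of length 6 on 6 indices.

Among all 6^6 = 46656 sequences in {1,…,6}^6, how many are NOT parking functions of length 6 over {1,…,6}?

#PF = (6+1−6)·(6+1)^{6−1} = 1×16807 = 16807 (Konheim–Weiss)
Example (6,6,6,2,2,3) → sorted (2,2,3,6,6,6): b_1=2>1, not a PF.
6^6 − 16807 = 46656 − 16807 = 29849

29849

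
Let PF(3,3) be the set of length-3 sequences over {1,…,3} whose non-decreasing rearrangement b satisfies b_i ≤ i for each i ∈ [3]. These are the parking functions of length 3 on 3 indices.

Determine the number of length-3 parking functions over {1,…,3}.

Count = (3+1−3)·(3+1)^{3−1} = 1 · 16 = 16 (Pollak)
E.g. (1,1,2) → sorted (1,1,2): b_i ≤ i ∀i, a PF.

16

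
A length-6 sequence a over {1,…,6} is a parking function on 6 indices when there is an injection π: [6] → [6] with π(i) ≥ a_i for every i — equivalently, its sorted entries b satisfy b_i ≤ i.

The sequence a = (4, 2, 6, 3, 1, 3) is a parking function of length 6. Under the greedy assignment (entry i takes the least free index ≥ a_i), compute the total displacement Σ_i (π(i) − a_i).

2

Σπ = 21 ({1..6} each once); Σa = 4+2+6+3+1+3 = 19; disp = 21−19 = 2.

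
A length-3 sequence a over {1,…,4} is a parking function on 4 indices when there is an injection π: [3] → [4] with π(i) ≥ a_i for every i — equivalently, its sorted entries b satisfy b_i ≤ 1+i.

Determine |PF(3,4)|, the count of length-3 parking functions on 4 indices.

|PF(3,4)| = (5−3)·5^(3−1) = 2×25 = 50 (Pollak)
One tuple (2,1,3) → sorted (1,2,3): b_i ≤ 1+i ∀i, a PF.

50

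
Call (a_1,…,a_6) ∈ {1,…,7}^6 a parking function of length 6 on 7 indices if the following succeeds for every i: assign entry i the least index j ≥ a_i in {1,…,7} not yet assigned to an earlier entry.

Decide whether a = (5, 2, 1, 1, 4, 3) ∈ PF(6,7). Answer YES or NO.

Sorted: b = (1, 1, 2, 3, 4, 5).
  b_1=1 ≤ 2
  b_2=1 ≤ 3
  b_3=2 ≤ 4
  b_4=3 ≤ 5
  b_5=4 ≤ 6
  b_6=5 ≤ 7
All bounds hold ⇒ YES

YES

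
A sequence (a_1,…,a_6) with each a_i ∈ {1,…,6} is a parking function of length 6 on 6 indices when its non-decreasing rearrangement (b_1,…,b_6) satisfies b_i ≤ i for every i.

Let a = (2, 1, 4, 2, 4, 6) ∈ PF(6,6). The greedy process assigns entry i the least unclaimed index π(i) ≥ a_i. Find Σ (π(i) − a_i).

2

Σπ(i) = 1+…+6 = 21; Σa = 2+1+4+2+4+6 = 19; disp = 21−19 = 2.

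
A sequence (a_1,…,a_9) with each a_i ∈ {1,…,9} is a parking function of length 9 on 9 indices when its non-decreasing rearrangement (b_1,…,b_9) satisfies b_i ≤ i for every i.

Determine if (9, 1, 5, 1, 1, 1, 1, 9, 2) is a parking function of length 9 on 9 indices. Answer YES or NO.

Order a: b = (1, 1, 1, 1, 1, 2, 5, 9, 9).
  b_1=1 ≤ 1
  b_2=1 ≤ 2
  b_3=1 ≤ 3
  b_4=1 ≤ 4
  b_5=1 ≤ 5
  b_6=2 ≤ 6
  b_7=5 ≤ 7
  b_8=9 > 8
  fails at i=8 ⇒ NO

NO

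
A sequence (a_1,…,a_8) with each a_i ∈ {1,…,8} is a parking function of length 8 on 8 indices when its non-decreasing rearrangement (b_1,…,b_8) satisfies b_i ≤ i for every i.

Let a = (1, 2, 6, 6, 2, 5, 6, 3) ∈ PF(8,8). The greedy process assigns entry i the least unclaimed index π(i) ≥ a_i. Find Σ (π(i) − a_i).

5

Σπ = 8·9/2 = 36 (π permutes [8]); Σa = 1+2+6+6+2+5+6+3 = 31; disp = 36−31 = 5.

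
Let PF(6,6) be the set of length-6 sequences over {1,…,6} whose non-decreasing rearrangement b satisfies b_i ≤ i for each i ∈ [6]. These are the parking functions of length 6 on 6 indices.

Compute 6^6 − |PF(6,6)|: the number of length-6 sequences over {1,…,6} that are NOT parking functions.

|PF(6,6)| = (6−6+1)·(6+1)^(6−1) = 1 · 16807 = 16807 (Konheim–Weiss)
One tuple (5,6,3,5,4,6) → sorted (3,4,5,5,6,6): b_1=3>1, not a PF.
So 46656 − 16807 = 29849 fail.

29849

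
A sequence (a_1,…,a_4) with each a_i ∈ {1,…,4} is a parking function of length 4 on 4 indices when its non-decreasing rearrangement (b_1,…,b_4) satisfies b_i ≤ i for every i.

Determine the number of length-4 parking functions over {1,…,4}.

#PF = (4−4+1)·(4+1)^(4−1) = 1·125 = 125
E.g. (3,3,1,2) → sorted (1,2,3,3): b_i ≤ i ∀i, a PF.

125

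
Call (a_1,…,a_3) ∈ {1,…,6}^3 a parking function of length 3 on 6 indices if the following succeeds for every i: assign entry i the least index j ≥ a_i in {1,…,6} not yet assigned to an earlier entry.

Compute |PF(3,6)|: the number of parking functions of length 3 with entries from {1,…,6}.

Count = (6+1−3)·(6+1)^{3−1} = 4·49 = 196 [KW]
Check (6,3,2) → sorted (2,3,6): b_i ≤ 3+i ∀i, a PF.

196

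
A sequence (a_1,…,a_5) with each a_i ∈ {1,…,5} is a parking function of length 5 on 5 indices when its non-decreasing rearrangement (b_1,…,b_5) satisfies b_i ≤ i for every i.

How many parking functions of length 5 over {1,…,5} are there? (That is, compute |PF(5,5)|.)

1296

|PF| = 1·6^4 = 1 · 1296 = 1296
Example (1,1,1,5,3) → sorted (1,1,1,3,5): b_i ≤ i ∀i, a PF.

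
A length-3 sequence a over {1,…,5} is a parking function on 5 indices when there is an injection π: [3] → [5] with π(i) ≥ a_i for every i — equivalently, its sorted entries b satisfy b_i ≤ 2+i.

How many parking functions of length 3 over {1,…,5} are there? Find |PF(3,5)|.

108

#PF = 3·6^2 = 3·36 = 108 (Konheim–Weiss)
E.g. (1,2,1) → sorted (1,1,2): b_i ≤ 2+i ∀i, a PF.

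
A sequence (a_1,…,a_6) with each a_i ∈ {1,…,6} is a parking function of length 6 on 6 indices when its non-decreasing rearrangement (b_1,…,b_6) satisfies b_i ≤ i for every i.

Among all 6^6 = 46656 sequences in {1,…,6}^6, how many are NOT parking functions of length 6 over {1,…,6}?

29849

#PF = (6+1−6)·(6+1)^{6−1} = 1 · 16807 = 16807
Example (4,6,5,4,6,3) → sorted (3,4,4,5,6,6): b_1=3>1, not a PF.
Total 46656; non-PF = 46656−16807 = 29849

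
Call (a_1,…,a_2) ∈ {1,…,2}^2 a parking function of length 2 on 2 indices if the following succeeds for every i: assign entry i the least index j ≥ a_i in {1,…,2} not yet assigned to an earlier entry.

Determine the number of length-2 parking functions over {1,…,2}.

#PF = (2+1−2)·(2+1)^{2−1} = 1×3 = 3 (Konheim–Weiss)
Check (2,1) → sorted (1,2): b_i ≤ i ∀i, a PF.

3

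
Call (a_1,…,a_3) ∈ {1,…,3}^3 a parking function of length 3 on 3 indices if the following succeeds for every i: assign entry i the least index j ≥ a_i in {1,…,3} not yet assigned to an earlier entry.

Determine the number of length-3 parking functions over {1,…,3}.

|PF| = (4−3)·4^(3−1) = 1·16 = 16 [KW]
Check (1,3,2) → sorted (1,2,3): b_i ≤ i ∀i, a PF.

16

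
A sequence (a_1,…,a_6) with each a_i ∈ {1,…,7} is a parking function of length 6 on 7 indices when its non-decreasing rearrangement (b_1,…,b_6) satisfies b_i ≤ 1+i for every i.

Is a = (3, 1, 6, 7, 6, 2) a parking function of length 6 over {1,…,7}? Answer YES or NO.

Order a: b = (1, 2, 3, 6, 6, 7).
  b_1=1 ≤ 2
  b_2=2 ≤ 3
  b_3=3 ≤ 4
  b_4=6 > 5
  fails at i=4 ⇒ NO

NO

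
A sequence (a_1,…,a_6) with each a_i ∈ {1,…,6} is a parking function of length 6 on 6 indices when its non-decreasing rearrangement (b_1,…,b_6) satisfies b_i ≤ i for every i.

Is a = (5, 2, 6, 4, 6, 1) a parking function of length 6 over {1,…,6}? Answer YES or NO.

Rearranged: b = (1, 2, 4, 5, 6, 6).
  b_1=1 ≤ 1
  b_2=2 ≤ 2
  b_3=4 > 3
  fails at i=3 ⇒ NO

NO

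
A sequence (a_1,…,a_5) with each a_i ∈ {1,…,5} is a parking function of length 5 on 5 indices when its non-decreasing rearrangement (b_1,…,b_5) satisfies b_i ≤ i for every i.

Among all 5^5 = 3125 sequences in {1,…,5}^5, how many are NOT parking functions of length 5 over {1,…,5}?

1829

|PF| = 1·6^4 = 1·1296 = 1296 [KW]
Check (3,4,3,5,4) → sorted (3,3,4,4,5): b_1=3>1, not a PF.
So 3125 − 1296 = 1829 fail.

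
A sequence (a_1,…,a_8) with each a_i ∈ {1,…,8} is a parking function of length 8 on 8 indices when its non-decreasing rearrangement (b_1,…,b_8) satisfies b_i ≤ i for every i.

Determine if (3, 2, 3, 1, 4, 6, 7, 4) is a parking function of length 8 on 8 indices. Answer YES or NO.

Order a: b = (1, 2, 3, 3, 4, 4, 6, 7).
  b_1=1 ≤ 1
  b_2=2 ≤ 2
  b_3=3 ≤ 3
  b_4=3 ≤ 4
  b_5=4 ≤ 5
  b_6=4 ≤ 6
  b_7=6 ≤ 7
  b_8=7 ≤ 8
All bounds hold ⇒ YES

YES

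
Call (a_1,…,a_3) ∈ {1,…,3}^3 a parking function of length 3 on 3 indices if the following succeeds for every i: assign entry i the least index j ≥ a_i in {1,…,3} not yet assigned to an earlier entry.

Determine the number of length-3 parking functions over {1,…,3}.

Count = (3+1−3)·(3+1)^{3−1} = 1×16 = 16 (Pollak)
E.g. (2,2,1) → sorted (1,2,2): b_i ≤ i ∀i, a PF.

16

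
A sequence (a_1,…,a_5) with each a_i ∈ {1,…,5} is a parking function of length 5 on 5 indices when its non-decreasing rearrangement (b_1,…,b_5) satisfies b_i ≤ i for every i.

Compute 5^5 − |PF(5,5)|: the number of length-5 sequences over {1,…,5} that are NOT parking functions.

1829

|PF| = (5−5+1)·(5+1)^(5−1) = 1×1296 = 1296 (Konheim–Weiss)
One tuple (4,4,3,2,4) → sorted (2,3,4,4,4): b_1=2>1, not a PF.
5^5 − 1296 = 3125 − 1296 = 1829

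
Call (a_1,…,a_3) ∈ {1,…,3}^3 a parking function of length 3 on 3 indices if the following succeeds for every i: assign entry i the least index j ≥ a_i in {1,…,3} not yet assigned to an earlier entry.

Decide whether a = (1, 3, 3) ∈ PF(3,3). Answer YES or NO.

Rearranged: b = (1, 3, 3).
  b_1=1 ≤ 1
  b_2=3 > 2
  fails at i=2 ⇒ NO

NO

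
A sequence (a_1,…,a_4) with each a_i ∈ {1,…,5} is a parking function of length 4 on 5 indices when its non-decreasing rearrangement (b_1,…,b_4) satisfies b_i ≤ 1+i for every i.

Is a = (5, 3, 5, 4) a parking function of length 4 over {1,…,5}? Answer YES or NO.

Sorted: b = (3, 4, 5, 5).
  b_1=3 > 2
  fails at i=1 ⇒ NO

NO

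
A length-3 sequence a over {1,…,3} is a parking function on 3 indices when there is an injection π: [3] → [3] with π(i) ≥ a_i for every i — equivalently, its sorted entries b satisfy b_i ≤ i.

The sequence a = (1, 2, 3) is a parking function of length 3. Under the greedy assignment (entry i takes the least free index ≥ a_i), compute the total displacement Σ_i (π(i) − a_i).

0

Σπ(i) = 1+…+3 = 6; Σa = 1+2+3 = 6; disp = 6−6 = 0.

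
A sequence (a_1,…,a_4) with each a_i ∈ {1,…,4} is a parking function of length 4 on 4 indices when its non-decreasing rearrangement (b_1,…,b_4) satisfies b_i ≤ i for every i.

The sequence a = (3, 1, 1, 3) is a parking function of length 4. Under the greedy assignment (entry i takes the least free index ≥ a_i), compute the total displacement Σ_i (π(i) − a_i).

Σπ(i) = 1+…+4 = 10; Σa = 3+1+1+3 = 8; disp = 10−8 = 2.

2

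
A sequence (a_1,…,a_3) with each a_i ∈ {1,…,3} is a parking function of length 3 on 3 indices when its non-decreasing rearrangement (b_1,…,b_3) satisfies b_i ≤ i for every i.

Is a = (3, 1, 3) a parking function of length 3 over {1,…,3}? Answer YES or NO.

NO

Order a: b = (1, 3, 3).
  b_1=1 ≤ 1
  b_2=3 > 2
  fails at i=2 ⇒ NO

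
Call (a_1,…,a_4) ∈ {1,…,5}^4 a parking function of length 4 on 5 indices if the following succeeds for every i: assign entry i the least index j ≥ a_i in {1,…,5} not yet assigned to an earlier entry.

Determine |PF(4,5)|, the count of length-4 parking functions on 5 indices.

432

#PF = (5−4+1)·(5+1)^(4−1) = 2 · 216 = 432 (Konheim–Weiss)
Check (1,1,1,2) → sorted (1,1,1,2): b_i ≤ 1+i ∀i, a PF.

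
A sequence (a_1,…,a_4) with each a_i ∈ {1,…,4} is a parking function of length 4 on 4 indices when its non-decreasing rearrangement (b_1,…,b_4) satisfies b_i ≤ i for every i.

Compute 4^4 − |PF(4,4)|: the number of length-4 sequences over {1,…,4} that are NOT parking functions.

#PF = 1·5^3 = 1 · 125 = 125 (Konheim–Weiss)
One tuple (4,3,4,2) → sorted (2,3,4,4): b_1=2>1, not a PF.
Total 256; non-PF = 256−125 = 131

131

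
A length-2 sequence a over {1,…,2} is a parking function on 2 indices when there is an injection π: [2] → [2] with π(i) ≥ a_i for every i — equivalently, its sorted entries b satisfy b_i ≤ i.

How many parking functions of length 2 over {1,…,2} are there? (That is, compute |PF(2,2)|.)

#PF = (2+1−2)·(2+1)^{2−1} = 1×3 = 3 [KW]
Example (2,1) → sorted (1,2): b_i ≤ i ∀i, a PF.

3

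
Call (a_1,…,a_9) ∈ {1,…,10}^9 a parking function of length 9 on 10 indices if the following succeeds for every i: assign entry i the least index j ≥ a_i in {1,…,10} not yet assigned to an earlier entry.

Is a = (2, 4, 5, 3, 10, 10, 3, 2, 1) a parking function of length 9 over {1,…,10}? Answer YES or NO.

Sorted: b = (1, 2, 2, 3, 3, 4, 5, 10, 10).
  b_1=1 ≤ 2
  b_2=2 ≤ 3
  b_3=2 ≤ 4
  b_4=3 ≤ 5
  b_5=3 ≤ 6
  b_6=4 ≤ 7
  b_7=5 ≤ 8
  b_8=10 > 9
  fails at i=8 ⇒ NO

NO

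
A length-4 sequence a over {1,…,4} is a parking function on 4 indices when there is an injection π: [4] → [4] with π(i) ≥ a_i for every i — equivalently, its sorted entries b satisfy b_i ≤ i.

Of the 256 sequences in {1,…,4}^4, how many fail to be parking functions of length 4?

131

Count = 1·5^3 = 1 · 125 = 125
Example (4,4,3,3) → sorted (3,3,4,4): b_1=3>1, not a PF.
So 256 − 125 = 131 fail.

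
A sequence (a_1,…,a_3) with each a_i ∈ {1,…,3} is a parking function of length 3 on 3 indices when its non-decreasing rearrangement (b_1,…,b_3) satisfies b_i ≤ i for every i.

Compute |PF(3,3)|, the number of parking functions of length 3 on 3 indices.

16

Count = 1·4^2 = 1·16 = 16
E.g. (1,1,3) → sorted (1,1,3): b_i ≤ i ∀i, a PF.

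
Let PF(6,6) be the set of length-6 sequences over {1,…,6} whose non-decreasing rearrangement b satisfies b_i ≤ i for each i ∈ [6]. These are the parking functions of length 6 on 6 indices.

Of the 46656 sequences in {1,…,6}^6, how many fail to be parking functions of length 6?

Count = (6+1−6)·(6+1)^{6−1} = 1×16807 = 16807 (Pollak)
E.g. (5,5,6,1,6,6) → sorted (1,5,5,6,6,6): b_2=5>2, not a PF.
6^6 − 16807 = 46656 − 16807 = 29849

29849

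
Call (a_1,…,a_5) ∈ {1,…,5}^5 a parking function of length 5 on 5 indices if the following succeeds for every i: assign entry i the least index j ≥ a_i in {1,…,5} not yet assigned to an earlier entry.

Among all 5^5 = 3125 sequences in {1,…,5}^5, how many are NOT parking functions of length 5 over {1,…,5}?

|PF| = 1·6^4 = 1 · 1296 = 1296 [KW]
Check (3,4,5,5,2) → sorted (2,3,4,5,5): b_1=2>1, not a PF.
So 3125 − 1296 = 1829 fail.

1829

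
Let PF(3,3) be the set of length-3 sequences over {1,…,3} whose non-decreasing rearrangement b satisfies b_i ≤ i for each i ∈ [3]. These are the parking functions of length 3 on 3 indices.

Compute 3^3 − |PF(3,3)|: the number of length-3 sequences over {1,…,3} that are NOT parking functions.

|PF| = (3+1−3)·(3+1)^{3−1} = 1 · 16 = 16
Check (3,3,1) → sorted (1,3,3): b_2=3>2, not a PF.
3^3 − 16 = 27 − 16 = 11

11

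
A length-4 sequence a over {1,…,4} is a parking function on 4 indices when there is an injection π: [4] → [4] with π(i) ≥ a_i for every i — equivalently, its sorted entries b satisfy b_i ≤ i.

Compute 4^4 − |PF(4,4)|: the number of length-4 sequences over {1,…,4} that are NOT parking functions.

Count = 1·5^3 = 1×125 = 125
Example (4,2,4,2) → sorted (2,2,4,4): b_1=2>1, not a PF.
Total 256; non-PF = 256−125 = 131

131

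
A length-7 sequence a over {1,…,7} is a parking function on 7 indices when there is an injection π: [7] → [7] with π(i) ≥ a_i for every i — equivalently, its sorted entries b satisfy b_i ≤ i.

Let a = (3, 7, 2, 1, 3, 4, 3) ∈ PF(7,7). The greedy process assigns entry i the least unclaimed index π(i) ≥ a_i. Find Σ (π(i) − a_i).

5

Σπ(i) = 1+…+7 = 28; Σa = 3+7+2+1+3+4+3 = 23; disp = 28−23 = 5.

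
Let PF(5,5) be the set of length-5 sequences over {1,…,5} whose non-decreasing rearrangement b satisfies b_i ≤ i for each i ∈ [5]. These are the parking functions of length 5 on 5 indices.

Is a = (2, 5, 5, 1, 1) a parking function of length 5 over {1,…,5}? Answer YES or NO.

NO

Rearranged: b = (1, 1, 2, 5, 5).
  b_1=1 ≤ 1
  b_2=1 ≤ 2
  b_3=2 ≤ 3
  b_4=5 > 4
  fails at i=4 ⇒ NO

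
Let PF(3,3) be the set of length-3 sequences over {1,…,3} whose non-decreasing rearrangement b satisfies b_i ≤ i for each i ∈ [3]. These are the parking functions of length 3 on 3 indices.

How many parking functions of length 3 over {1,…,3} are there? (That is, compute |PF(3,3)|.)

16

Count = (3+1−3)·(3+1)^{3−1} = 1·16 = 16 [KW]
One tuple (1,1,1) → sorted (1,1,1): b_i ≤ i ∀i, a PF.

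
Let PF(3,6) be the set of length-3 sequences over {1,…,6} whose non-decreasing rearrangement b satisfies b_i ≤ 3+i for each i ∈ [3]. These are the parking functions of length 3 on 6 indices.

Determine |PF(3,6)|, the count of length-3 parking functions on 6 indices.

196

|PF(3,6)| = (6+1−3)·(6+1)^{3−1} = 4 · 49 = 196 [KW]
E.g. (5,6,3) → sorted (3,5,6): b_i ≤ 3+i ∀i, a PF.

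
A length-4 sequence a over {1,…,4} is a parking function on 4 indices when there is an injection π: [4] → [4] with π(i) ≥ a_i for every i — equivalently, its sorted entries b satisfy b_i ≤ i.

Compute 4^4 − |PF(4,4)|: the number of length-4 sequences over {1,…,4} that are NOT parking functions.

131

#PF = 1·5^3 = 1 · 125 = 125 [KW]
Example (3,3,3,3) → sorted (3,3,3,3): b_1=3>1, not a PF.
So 256 − 125 = 131 fail.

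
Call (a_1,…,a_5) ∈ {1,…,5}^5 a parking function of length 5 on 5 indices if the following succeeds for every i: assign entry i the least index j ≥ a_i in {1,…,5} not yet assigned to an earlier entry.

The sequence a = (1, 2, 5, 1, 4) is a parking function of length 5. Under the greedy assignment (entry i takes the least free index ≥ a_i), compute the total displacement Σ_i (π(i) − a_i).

Σπ = 15 ({1..5} each once); Σa = 1+2+5+1+4 = 13; disp = 15−13 = 2.

2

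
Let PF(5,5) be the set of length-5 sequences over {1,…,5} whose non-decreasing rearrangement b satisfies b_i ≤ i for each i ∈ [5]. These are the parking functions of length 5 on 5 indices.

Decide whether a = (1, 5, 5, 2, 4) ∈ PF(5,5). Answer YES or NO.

NO

Order a: b = (1, 2, 4, 5, 5).
  b_1=1 ≤ 1
  b_2=2 ≤ 2
  b_3=4 > 3
  fails at i=3 ⇒ NO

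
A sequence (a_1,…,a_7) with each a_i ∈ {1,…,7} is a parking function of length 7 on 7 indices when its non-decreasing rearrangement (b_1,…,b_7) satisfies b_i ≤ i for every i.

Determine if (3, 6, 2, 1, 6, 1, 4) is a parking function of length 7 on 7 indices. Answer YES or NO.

YES

Order a: b = (1, 1, 2, 3, 4, 6, 6).
  b_1=1 ≤ 1
  b_2=1 ≤ 2
  b_3=2 ≤ 3
  b_4=3 ≤ 4
  b_5=4 ≤ 5
  b_6=6 ≤ 6
  b_7=6 ≤ 7
All bounds hold ⇒ YES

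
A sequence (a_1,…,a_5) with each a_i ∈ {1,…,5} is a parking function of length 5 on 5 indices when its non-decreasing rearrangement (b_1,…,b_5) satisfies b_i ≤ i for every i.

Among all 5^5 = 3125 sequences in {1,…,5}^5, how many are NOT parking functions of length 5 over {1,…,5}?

1829

Count = 1·6^4 = 1·1296 = 1296 (Konheim–Weiss)
Check (1,2,5,5,5) → sorted (1,2,5,5,5): b_3=5>3, not a PF.
5^5 − 1296 = 3125 − 1296 = 1829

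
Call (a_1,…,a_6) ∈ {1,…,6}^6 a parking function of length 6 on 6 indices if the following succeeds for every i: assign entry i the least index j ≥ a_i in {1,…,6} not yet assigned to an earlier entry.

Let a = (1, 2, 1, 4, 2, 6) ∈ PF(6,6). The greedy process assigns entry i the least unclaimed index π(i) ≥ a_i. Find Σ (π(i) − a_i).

5

Σπ = 21 ({1..6} each once); Σa = 1+2+1+4+2+6 = 16; disp = 21−16 = 5.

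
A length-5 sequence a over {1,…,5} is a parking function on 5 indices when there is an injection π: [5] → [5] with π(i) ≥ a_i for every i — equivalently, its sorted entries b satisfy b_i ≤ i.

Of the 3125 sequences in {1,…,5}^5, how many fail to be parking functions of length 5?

|PF| = (6−5)·6^(5−1) = 1×1296 = 1296
Check (4,3,4,3,3) → sorted (3,3,3,4,4): b_1=3>1, not a PF.
5^5 − 1296 = 3125 − 1296 = 1829

1829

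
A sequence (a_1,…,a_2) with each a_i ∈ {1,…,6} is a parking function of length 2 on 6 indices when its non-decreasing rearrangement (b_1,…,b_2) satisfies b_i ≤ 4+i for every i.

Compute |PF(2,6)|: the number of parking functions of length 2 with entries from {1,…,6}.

35

|PF| = (6+1−2)·(6+1)^{2−1} = 5×7 = 35 [KW]
E.g. (3,4) → sorted (3,4): b_i ≤ 4+i ∀i, a PF.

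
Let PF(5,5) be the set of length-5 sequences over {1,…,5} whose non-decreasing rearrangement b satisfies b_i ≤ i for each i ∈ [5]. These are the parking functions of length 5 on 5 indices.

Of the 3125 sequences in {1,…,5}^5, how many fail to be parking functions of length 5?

Count = (5+1−5)·(5+1)^{5−1} = 1·1296 = 1296
One tuple (2,5,5,4,4) → sorted (2,4,4,5,5): b_1=2>1, not a PF.
Total 3125; non-PF = 3125−1296 = 1829

1829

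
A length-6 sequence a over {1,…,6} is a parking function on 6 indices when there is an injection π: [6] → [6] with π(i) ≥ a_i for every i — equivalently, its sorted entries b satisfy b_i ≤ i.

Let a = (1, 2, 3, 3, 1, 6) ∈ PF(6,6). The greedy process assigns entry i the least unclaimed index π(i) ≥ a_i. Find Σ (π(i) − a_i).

5

Σπ = 6·7/2 = 21 (π permutes [6]); Σa = 1+2+3+3+1+6 = 16; disp = 21−16 = 5.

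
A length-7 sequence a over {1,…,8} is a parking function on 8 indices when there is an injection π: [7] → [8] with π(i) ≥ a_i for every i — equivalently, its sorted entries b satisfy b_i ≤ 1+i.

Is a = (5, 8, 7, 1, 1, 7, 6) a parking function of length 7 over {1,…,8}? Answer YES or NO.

NO

Rearranged: b = (1, 1, 5, 6, 7, 7, 8).
  b_1=1 ≤ 2
  b_2=1 ≤ 3
  b_3=5 > 4
  fails at i=3 ⇒ NO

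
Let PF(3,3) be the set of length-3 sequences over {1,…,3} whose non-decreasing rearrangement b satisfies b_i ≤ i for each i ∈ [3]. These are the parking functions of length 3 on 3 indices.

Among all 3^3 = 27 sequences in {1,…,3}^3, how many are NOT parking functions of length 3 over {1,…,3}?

11

Count = (4−3)·4^(3−1) = 1 · 16 = 16 (Konheim–Weiss)
One tuple (3,2,2) → sorted (2,2,3): b_1=2>1, not a PF.
So 27 − 16 = 11 fail.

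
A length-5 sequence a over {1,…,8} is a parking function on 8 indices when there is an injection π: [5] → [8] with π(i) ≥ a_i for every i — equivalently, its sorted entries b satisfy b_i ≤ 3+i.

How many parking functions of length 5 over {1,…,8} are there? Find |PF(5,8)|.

|PF| = (9−5)·9^(5−1) = 4×6561 = 26244 (Pollak)
Example (1,7,5,5,3) → sorted (1,3,5,5,7): b_i ≤ 3+i ∀i, a PF.

26244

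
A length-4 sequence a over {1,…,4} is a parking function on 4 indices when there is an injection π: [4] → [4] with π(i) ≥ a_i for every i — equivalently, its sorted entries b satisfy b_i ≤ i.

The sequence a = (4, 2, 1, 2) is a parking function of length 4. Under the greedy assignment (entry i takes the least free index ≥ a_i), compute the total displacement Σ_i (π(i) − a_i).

1

Σπ = 10 ({1..4} each once); Σa = 4+2+1+2 = 9; disp = 10−9 = 1.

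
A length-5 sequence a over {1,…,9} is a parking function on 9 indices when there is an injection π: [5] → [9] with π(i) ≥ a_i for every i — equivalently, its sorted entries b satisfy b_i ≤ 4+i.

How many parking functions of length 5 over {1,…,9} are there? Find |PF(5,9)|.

50000

|PF| = (9−5+1)·(9+1)^(5−1) = 5×10000 = 50000
One tuple (8,1,7,1,8) → sorted (1,1,7,8,8): b_i ≤ 4+i ∀i, a PF.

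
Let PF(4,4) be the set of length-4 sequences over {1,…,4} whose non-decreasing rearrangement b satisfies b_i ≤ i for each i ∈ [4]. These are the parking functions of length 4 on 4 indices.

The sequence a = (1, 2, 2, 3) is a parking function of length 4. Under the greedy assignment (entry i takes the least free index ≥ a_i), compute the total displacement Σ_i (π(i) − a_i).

Σπ = 10 ({1..4} each once); Σa = 1+2+2+3 = 8; disp = 10−8 = 2.

2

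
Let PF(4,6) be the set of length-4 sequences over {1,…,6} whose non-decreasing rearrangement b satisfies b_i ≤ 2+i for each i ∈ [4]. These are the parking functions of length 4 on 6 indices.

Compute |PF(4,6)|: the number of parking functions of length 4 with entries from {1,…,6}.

#PF = (6+1−4)·(6+1)^{4−1} = 3 · 343 = 1029 (Pollak)
Example (4,3,5,4) → sorted (3,4,4,5): b_i ≤ 2+i ∀i, a PF.

1029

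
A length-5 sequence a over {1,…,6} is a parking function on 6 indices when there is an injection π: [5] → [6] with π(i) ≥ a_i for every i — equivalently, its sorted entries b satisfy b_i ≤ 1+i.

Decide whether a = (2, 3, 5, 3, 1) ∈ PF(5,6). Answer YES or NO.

YES

Rearranged: b = (1, 2, 3, 3, 5).
  b_1=1 ≤ 2
  b_2=2 ≤ 3
  b_3=3 ≤ 4
  b_4=3 ≤ 5
  b_5=5 ≤ 6
All bounds hold ⇒ YES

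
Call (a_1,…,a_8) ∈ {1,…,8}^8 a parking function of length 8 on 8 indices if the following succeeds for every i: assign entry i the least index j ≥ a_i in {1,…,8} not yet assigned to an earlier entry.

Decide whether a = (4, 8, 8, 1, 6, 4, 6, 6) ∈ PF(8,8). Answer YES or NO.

NO

Order a: b = (1, 4, 4, 6, 6, 6, 8, 8).
  b_1=1 ≤ 1
  b_2=4 > 2
  fails at i=2 ⇒ NO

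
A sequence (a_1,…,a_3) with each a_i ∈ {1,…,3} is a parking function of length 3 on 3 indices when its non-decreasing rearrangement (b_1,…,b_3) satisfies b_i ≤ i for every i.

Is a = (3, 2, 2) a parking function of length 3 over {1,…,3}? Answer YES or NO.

NO

Order a: b = (2, 2, 3).
  b_1=2 > 1
  fails at i=1 ⇒ NO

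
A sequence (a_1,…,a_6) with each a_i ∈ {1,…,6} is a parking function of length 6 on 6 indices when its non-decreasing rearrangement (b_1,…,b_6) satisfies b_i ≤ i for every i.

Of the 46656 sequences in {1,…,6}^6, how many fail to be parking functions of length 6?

#PF = (6−6+1)·(6+1)^(6−1) = 1×16807 = 16807 (Pollak)
Check (6,4,6,4,3,6) → sorted (3,4,4,6,6,6): b_1=3>1, not a PF.
Total 46656; non-PF = 46656−16807 = 29849

29849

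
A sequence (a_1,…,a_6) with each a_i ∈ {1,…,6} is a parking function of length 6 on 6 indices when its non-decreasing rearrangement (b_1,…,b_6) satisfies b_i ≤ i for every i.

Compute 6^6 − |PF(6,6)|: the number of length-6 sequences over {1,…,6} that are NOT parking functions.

|PF| = (7−6)·7^(6−1) = 1·16807 = 16807 [KW]
Example (3,6,3,4,4,5) → sorted (3,3,4,4,5,6): b_1=3>1, not a PF.
Total 46656; non-PF = 46656−16807 = 29849

29849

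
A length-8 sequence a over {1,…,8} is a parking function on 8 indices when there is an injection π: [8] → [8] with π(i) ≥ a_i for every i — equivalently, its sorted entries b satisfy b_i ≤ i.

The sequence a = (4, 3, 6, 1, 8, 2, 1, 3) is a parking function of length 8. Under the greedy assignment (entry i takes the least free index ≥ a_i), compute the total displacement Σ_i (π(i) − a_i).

Σπ(i) = 1+…+8 = 36; Σa = 4+3+6+1+8+2+1+3 = 28; disp = 36−28 = 8.

8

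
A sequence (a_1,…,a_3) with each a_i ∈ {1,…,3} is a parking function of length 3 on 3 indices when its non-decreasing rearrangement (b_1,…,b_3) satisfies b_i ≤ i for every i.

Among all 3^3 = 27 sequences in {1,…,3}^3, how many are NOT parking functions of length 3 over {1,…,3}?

Count = (4−3)·4^(3−1) = 1 · 16 = 16 [KW]
Example (3,3,3) → sorted (3,3,3): b_1=3>1, not a PF.
Total 27; non-PF = 27−16 = 11

11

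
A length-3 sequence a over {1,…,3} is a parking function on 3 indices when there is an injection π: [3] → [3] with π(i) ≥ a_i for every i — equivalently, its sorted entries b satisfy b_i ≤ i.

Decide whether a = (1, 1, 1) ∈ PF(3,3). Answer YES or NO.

Order a: b = (1, 1, 1).
  b_1=1 ≤ 1
  b_2=1 ≤ 2
  b_3=1 ≤ 3
All bounds hold ⇒ YES

YES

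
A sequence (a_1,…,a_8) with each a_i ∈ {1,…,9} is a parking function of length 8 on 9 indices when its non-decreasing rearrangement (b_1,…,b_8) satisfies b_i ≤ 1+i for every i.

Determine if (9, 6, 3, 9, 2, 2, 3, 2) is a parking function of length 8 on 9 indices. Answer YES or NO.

Order a: b = (2, 2, 2, 3, 3, 6, 9, 9).
  b_1=2 ≤ 2
  b_2=2 ≤ 3
  b_3=2 ≤ 4
  b_4=3 ≤ 5
  b_5=3 ≤ 6
  b_6=6 ≤ 7
  b_7=9 > 8
  fails at i=7 ⇒ NO

NO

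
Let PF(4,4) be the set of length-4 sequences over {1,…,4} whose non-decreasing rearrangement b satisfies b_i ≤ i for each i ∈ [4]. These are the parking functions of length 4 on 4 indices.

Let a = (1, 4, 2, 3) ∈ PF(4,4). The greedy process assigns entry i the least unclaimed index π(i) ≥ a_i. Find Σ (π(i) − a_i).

0

Σπ = 4·5/2 = 10 (π permutes [4]); Σa = 1+4+2+3 = 10; disp = 10−10 = 0.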